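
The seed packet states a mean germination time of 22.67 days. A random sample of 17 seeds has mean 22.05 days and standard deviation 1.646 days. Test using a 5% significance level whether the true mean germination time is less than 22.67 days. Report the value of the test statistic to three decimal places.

-1.553

H0: μ = 22.67; H1: μ < 22.67 (one-sample t-test, left-tailed).
t = (x̄ − μ₀)/(s/√n) = (22.05 − 22.67)/(1.646/√17) = -1.553
df = n − 1 = 16
p-value = P(T ≤ -1.553) ≈ 0.070
Since p ≈ 0.070 > α = 0.05, fail to reject H0; the evidence is not statistically significant.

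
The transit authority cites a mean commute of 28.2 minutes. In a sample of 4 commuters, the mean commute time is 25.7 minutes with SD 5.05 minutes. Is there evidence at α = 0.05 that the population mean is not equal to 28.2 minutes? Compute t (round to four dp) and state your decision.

t = -0.9901; fail to reject H0

H0: μ = 28.2; H1: μ ≠ 28.2 (one-sample t-test, two-sided).
t = (x̄ − μ₀)/(s/√n) = (25.7 − 28.2)/(5.05/√4) = -0.9901
df = n − 1 = 3
Two-sided p-value ≈ 0.3951
Since p ≈ 0.3951 > α = 0.05, fail to reject H0; the data do not provide sufficient evidence against H0.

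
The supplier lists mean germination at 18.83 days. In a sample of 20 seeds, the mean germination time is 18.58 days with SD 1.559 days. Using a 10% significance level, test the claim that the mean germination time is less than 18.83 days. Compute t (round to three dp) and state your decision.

H0: μ = 18.83; H1: μ < 18.83 (one-sample t-test, left-tailed).
t = (x̄ − μ₀)/(s/√n) = (18.58 − 18.83)/(1.559/√20) = -0.717
df = n − 1 = 19
p-value = P(T ≤ -0.717) ≈ 0.241
Since p ≈ 0.241 > α = 0.1, fail to reject H0; the data do not provide sufficient evidence against H0.

t = -0.717; fail to reject H0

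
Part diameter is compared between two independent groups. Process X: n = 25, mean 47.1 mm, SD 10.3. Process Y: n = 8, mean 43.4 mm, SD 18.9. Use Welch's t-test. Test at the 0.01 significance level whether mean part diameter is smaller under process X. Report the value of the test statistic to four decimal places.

0.5291

Let group 1 = process X, group 2 = process Y. H0: μ_1 = μ_2; H1: μ_1 < μ_2 (Welch's two-sample t-test, left-tailed).
t = (x̄_1 − x̄_2)/√(s_1²/n_1 + s_2²/n_2) = (47.1 − 43.4)/√(10.3²/25 + 18.9²/8) = 0.5291
Welch–Satterthwaite df ≈ 8.37
p-value = P(T ≤ 0.5291) ≈ 0.695
Since p ≈ 0.695 > α = 0.01, fail to reject H0; the data do not provide sufficient evidence against H0.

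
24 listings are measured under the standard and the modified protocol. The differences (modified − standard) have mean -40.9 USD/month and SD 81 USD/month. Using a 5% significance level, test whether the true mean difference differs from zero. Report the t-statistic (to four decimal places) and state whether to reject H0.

H0: μ_d = 0; H1: μ_d ≠ 0 (paired t-test on the differences, two-sided).
t = d̄/(s_d/√n) = -40.9/(81/√24) = -2.4737
df = n − 1 = 23
Two-sided p-value ≈ 0.0212
Since p ≈ 0.0212 < α = 0.05, reject H0; the evidence is statistically significant.

t = -2.4737; reject H0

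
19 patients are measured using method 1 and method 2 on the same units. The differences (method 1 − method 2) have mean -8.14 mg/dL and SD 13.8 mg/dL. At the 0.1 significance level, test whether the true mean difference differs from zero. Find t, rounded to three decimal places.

-2.571

H0: μ_d = 0; H1: μ_d ≠ 0 (paired t-test on the differences, two-sided).
t = d̄/(s_d/√n) = -8.14/(13.8/√19) = -2.571
df = n − 1 = 18
Two-sided p-value ≈ 0.019
Since p ≈ 0.019 < α = 0.1, reject H0; the data support H1.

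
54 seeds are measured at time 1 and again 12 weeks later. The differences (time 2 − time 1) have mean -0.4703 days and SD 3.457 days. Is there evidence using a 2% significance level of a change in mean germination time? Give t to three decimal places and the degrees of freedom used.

H0: μ_d = 0; H1: μ_d ≠ 0 (paired t-test on the differences, two-sided).
t = d̄/(s_d/√n) = -0.4703/(3.457/√54) = -1.000
df = n − 1 = 53
Two-sided p-value ≈ 0.322
Since p ≈ 0.322 > α = 0.02, fail to reject H0; the data do not provide sufficient evidence against H0.

t = -1.000, df = 53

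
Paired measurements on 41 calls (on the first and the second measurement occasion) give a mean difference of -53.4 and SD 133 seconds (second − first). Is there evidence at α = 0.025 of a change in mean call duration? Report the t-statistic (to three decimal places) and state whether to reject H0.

t = -2.571; reject H0

H0: μ_d = 0; H1: μ_d ≠ 0 (paired t-test on the differences, two-sided).
t = d̄/(s_d/√n) = -53.4/(133/√41) = -2.571
df = n − 1 = 40
Two-sided p-value ≈ 0.014
Since p ≈ 0.014 < α = 0.025, reject H0; the data support H1.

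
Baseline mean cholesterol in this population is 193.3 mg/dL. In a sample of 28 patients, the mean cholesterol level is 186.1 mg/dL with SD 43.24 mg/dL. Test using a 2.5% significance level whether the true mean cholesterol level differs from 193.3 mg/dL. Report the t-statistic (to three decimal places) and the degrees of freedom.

H0: μ = 193.3; H1: μ ≠ 193.3 (one-sample t-test, two-sided).
t = (x̄ − μ₀)/(s/√n) = (186.1 − 193.3)/(43.24/√28) = -0.881
df = n − 1 = 27
Two-sided p-value ≈ 0.386
Since p ≈ 0.386 > α = 0.025, fail to reject H0; the data do not provide sufficient evidence against H0.

t = -0.881, df = 27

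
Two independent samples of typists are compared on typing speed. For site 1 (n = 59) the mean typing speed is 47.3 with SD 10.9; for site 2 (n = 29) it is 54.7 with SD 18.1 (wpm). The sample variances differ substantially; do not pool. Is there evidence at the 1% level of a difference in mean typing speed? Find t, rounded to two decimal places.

-2.03

Let group 1 = site 1, group 2 = site 2. H0: μ_1 = μ_2; H1: μ_1 ≠ μ_2 (Welch's two-sample t-test, two-sided).
t = (x̄_1 − x̄_2)/√(s_1²/n_1 + s_2²/n_2) = (47.3 − 54.7)/√(10.9²/59 + 18.1²/29) = -2.03
Welch–Satterthwaite df ≈ 38.28
Two-sided p-value ≈ 0.050
Since p ≈ 0.050 > α = 0.01, fail to reject H0; the evidence is not statistically significant.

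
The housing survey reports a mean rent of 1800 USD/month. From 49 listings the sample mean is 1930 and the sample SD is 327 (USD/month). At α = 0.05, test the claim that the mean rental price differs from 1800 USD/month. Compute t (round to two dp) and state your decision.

t = 2.78; reject H0

H0: μ = 1800; H1: μ ≠ 1800 (one-sample t-test, two-sided).
t = (x̄ − μ₀)/(s/√n) = (1930 − 1800)/(327/√49) = 2.78
df = n − 1 = 48
Two-sided p-value ≈ 0.0077
Since p ≈ 0.0077 < α = 0.05, reject H0; the data support H1.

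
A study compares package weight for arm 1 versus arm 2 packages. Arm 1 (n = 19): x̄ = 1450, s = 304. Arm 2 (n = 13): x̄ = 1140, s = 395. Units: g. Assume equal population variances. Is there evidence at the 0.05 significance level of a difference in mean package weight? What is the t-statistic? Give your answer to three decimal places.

2.509

Let group 1 = arm 1, group 2 = arm 2. H0: μ_1 = μ_2; H1: μ_1 ≠ μ_2 (two-sample pooled-variance t-test, two-sided).
s_p² = [(19−1)·304² + (13−1)·395²]/(19+13−2) = 117860
t = (1450 − 1140)/√[117860·(1/19 + 1/13)] = 2.509
df = n₁ + n₂ − 2 = 30
Two-sided p-value ≈ 0.018
Since p ≈ 0.018 < α = 0.05, reject H0; the evidence is statistically significant.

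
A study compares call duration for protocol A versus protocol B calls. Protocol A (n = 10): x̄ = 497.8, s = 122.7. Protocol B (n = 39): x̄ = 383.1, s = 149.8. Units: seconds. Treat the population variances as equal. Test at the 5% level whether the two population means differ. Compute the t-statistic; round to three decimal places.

2.232

Let group 1 = protocol A, group 2 = protocol B. H0: μ_1 = μ_2; H1: μ_1 ≠ μ_2 (two-sample pooled-variance t-test, two-sided).
s_p² = [(10−1)·122.7² + (39−1)·149.8²]/(10+39−2) = 21025.9
t = (497.8 − 383.1)/√[21025.9·(1/10 + 1/39)] = 2.232
df = n₁ + n₂ − 2 = 47
Two-sided p-value ≈ 0.030
Since p ≈ 0.030 < α = 0.05, reject H0; the data support H1.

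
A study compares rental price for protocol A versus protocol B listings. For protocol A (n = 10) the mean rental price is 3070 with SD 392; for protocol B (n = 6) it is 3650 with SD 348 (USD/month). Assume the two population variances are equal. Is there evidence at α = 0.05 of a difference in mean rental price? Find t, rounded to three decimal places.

Let group 1 = protocol A, group 2 = protocol B. H0: μ_1 = μ_2; H1: μ_1 ≠ μ_2 (two-sample pooled-variance t-test, two-sided).
s_p² = [(10−1)·392² + (6−1)·348²]/(10+6−2) = 142035
t = (3070 − 3650)/√[142035·(1/10 + 1/6)] = -2.980
df = n₁ + n₂ − 2 = 14
Two-sided p-value ≈ 0.0099
Since p ≈ 0.0099 < α = 0.05, reject H0; the evidence is statistically significant.

-2.980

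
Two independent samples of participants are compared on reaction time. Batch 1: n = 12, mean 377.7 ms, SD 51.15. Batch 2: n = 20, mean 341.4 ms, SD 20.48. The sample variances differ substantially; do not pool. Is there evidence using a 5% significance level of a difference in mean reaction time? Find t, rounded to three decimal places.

Let group 1 = batch 1, group 2 = batch 2. H0: μ_1 = μ_2; H1: μ_1 ≠ μ_2 (Welch's two-sample t-test, two-sided).
t = (x̄_1 − x̄_2)/√(s_1²/n_1 + s_2²/n_2) = (377.7 − 341.4)/√(51.15²/12 + 20.48²/20) = 2.348
Welch–Satterthwaite df ≈ 13.15
Two-sided p-value ≈ 0.035
Since p ≈ 0.035 < α = 0.05, reject H0; the data support H1.

2.348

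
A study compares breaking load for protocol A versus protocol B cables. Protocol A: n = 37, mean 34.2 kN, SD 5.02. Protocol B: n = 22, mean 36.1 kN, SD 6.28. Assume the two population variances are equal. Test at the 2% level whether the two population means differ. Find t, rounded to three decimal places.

-1.279

Let group 1 = protocol A, group 2 = protocol B. H0: μ_1 = μ_2; H1: μ_1 ≠ μ_2 (two-sample pooled-variance t-test, two-sided).
s_p² = [(37−1)·5.02² + (22−1)·6.28²]/(37+22−2) = 30.446
t = (34.2 − 36.1)/√[30.446·(1/37 + 1/22)] = -1.279
df = n₁ + n₂ − 2 = 57
Two-sided p-value ≈ 0.206
Since p ≈ 0.206 > α = 0.02, fail to reject H0; the evidence is not statistically significant.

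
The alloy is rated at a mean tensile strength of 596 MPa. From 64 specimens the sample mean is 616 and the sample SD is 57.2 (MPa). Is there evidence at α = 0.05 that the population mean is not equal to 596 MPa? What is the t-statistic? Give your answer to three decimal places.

2.797

H0: μ = 596; H1: μ ≠ 596 (one-sample t-test, two-sided).
t = (x̄ − μ₀)/(s/√n) = (616 − 596)/(57.2/√64) = 2.797
df = n − 1 = 63
Two-sided p-value ≈ 0.0068
Since p ≈ 0.0068 < α = 0.05, reject H0; the evidence is statistically significant.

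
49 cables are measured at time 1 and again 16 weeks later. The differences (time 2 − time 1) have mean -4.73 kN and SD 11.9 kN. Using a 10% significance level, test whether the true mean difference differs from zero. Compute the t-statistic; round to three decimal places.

H0: μ_d = 0; H1: μ_d ≠ 0 (paired t-test on the differences, two-sided).
t = d̄/(s_d/√n) = -4.73/(11.9/√49) = -2.782
df = n − 1 = 48
Two-sided p-value ≈ 0.008
Since p ≈ 0.008 < α = 0.1, reject H0; the data support H1.

-2.782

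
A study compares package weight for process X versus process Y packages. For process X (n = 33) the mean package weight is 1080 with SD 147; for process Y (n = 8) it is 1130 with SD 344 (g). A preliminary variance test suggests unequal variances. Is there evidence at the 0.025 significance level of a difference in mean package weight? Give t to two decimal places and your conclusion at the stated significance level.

Let group 1 = process X, group 2 = process Y. H0: μ_1 = μ_2; H1: μ_1 ≠ μ_2 (Welch's two-sample t-test, two-sided).
t = (x̄_1 − x̄_2)/√(s_1²/n_1 + s_2²/n_2) = (1080 − 1130)/√(147²/33 + 344²/8) = -0.40
Welch–Satterthwaite df ≈ 7.63
Two-sided p-value ≈ 0.6985
Since p ≈ 0.6985 > α = 0.025, fail to reject H0; the data do not provide sufficient evidence against H0.

t = -0.40; fail to reject H0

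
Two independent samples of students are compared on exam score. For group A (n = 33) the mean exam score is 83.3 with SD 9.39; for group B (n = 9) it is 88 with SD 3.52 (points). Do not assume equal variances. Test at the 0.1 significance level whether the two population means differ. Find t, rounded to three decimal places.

-2.336

Let group 1 = group A, group 2 = group B. H0: μ_1 = μ_2; H1: μ_1 ≠ μ_2 (Welch's two-sample t-test, two-sided).
t = (x̄_1 − x̄_2)/√(s_1²/n_1 + s_2²/n_2) = (83.3 − 88)/√(9.39²/33 + 3.52²/9) = -2.336
Welch–Satterthwaite df ≈ 35.63
Two-sided p-value ≈ 0.025
Since p ≈ 0.025 < α = 0.1, reject H0; the data support H1.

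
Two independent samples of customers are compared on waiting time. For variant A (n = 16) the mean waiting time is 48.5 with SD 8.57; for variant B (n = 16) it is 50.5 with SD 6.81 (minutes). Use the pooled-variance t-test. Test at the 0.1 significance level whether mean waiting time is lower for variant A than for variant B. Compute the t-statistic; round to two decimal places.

-0.73

Let group 1 = variant A, group 2 = variant B. H0: μ_1 = μ_2; H1: μ_1 < μ_2 (two-sample pooled-variance t-test, left-tailed).
s_p² = [(16−1)·8.57² + (16−1)·6.81²]/(16+16−2) = 59.9105
t = (48.5 − 50.5)/√[59.9105·(1/16 + 1/16)] = -0.73
df = n₁ + n₂ − 2 = 30
p-value = P(T ≤ -0.73) ≈ 0.235
Since p ≈ 0.235 > α = 0.1, fail to reject H0; the evidence is not statistically significant.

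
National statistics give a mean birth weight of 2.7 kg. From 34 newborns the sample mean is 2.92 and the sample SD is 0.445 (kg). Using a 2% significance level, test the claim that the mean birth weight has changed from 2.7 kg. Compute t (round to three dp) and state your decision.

t = 2.883; reject H0

H0: μ = 2.7; H1: μ ≠ 2.7 (one-sample t-test, two-sided).
t = (x̄ − μ₀)/(s/√n) = (2.92 − 2.7)/(0.445/√34) = 2.883
df = n − 1 = 33
Two-sided p-value ≈ 0.007
Since p ≈ 0.007 < α = 0.02, reject H0; the evidence is statistically significant.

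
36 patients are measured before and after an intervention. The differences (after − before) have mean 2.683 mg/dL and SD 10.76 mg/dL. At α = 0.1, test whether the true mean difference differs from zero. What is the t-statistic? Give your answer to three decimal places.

H0: μ_d = 0; H1: μ_d ≠ 0 (paired t-test on the differences, two-sided).
t = d̄/(s_d/√n) = 2.683/(10.76/√36) = 1.496
df = n − 1 = 35
Two-sided p-value ≈ 0.1436
Since p ≈ 0.1436 > α = 0.1, fail to reject H0; the data do not provide sufficient evidence against H0.

1.496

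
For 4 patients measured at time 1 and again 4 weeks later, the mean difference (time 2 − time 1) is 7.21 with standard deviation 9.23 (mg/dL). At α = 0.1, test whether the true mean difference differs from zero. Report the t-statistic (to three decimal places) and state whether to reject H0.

t = 1.562; fail to reject H0

H0: μ_d = 0; H1: μ_d ≠ 0 (paired t-test on the differences, two-sided).
t = d̄/(s_d/√n) = 7.21/(9.23/√4) = 1.562
df = n − 1 = 3
Two-sided p-value ≈ 0.2162
Since p ≈ 0.2162 > α = 0.1, fail to reject H0; the evidence is not statistically significant.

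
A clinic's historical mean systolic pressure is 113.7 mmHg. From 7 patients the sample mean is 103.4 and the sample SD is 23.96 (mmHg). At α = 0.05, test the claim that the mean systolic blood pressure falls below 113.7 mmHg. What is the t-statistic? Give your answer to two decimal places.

H0: μ = 113.7; H1: μ < 113.7 (one-sample t-test, left-tailed).
t = (x̄ − μ₀)/(s/√n) = (103.4 − 113.7)/(23.96/√7) = -1.14
df = n − 1 = 6
p-value = P(T ≤ -1.14) ≈ 0.1494
Since p ≈ 0.1494 > α = 0.05, fail to reject H0; the data do not provide sufficient evidence against H0.

-1.14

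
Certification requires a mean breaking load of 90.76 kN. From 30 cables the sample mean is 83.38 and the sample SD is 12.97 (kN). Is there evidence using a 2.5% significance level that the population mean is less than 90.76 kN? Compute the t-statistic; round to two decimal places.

H0: μ = 90.76; H1: μ < 90.76 (one-sample t-test, left-tailed).
t = (x̄ − μ₀)/(s/√n) = (83.38 − 90.76)/(12.97/√30) = -3.12
df = n − 1 = 29
p-value = P(T ≤ -3.12) ≈ 0.002
Since p ≈ 0.002 < α = 0.025, reject H0; the data support H1.

-3.12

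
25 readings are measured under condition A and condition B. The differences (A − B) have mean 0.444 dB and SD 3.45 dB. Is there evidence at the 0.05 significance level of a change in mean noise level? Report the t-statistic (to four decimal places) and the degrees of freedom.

H0: μ_d = 0; H1: μ_d ≠ 0 (paired t-test on the differences, two-sided).
t = d̄/(s_d/√n) = 0.444/(3.45/√25) = 0.6435
df = n − 1 = 24
Two-sided p-value ≈ 0.526
Since p ≈ 0.526 > α = 0.05, fail to reject H0; the evidence is not statistically significant.

t = 0.6435, df = 24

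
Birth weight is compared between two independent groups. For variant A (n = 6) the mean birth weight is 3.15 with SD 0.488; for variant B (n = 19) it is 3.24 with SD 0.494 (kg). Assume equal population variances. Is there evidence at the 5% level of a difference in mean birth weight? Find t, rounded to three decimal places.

Let group 1 = variant A, group 2 = variant B. H0: μ_1 = μ_2; H1: μ_1 ≠ μ_2 (two-sample pooled-variance t-test, two-sided).
s_p² = [(6−1)·0.488² + (19−1)·0.494²]/(6+19−2) = 0.242755
t = (3.15 − 3.24)/√[0.242755·(1/6 + 1/19)] = -0.390
df = n₁ + n₂ − 2 = 23
Two-sided p-value ≈ 0.700
Since p ≈ 0.700 > α = 0.05, fail to reject H0; the data do not provide sufficient evidence against H0.

-0.390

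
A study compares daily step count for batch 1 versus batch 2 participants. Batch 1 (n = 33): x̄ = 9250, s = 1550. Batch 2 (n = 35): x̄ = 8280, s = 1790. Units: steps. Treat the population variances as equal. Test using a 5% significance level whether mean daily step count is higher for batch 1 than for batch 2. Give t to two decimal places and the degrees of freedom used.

t = 2.38, df = 66

Let group 1 = batch 1, group 2 = batch 2. H0: μ_1 = μ_2; H1: μ_1 > μ_2 (two-sample pooled-variance t-test, right-tailed).
s_p² = [(33−1)·1550² + (35−1)·1790²]/(33+35−2) = 2815450
t = (9250 − 8280)/√[2815450·(1/33 + 1/35)] = 2.38
df = n₁ + n₂ − 2 = 66
p-value = P(T ≥ 2.38) ≈ 0.010
Since p ≈ 0.010 < α = 0.05, reject H0; the evidence is statistically significant.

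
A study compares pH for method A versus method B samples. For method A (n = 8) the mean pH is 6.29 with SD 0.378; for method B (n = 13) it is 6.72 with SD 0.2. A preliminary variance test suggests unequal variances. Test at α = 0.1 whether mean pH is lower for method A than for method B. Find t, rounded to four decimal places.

-2.9717

Let group 1 = method A, group 2 = method B. H0: μ_1 = μ_2; H1: μ_1 < μ_2 (Welch's two-sample t-test, left-tailed).
t = (x̄_1 − x̄_2)/√(s_1²/n_1 + s_2²/n_2) = (6.29 − 6.72)/√(0.378²/8 + 0.2²/13) = -2.9717
Welch–Satterthwaite df ≈ 9.46
p-value = P(T ≤ -2.9717) ≈ 0.0074
Since p ≈ 0.0074 < α = 0.1, reject H0; the data support H1.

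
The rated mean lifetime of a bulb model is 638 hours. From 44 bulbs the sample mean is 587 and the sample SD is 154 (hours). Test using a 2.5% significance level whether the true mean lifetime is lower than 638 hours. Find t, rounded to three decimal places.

-2.197

H0: μ = 638; H1: μ < 638 (one-sample t-test, left-tailed).
t = (x̄ − μ₀)/(s/√n) = (587 − 638)/(154/√44) = -2.197
df = n − 1 = 43
p-value = P(T ≤ -2.197) ≈ 0.0167
Since p ≈ 0.0167 < α = 0.025, reject H0; the evidence is statistically significant.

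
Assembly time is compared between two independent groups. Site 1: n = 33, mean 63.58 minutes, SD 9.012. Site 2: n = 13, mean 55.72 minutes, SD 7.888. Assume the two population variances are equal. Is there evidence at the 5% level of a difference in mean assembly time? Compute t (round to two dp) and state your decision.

t = 2.75; reject H0

Let group 1 = site 1, group 2 = site 2. H0: μ_1 = μ_2; H1: μ_1 ≠ μ_2 (two-sample pooled-variance t-test, two-sided).
s_p² = [(33−1)·9.012² + (13−1)·7.888²]/(33+13−2) = 76.0355
t = (63.58 − 55.72)/√[76.0355·(1/33 + 1/13)] = 2.75
df = n₁ + n₂ − 2 = 44
Two-sided p-value ≈ 0.009
Since p ≈ 0.009 < α = 0.05, reject H0; the evidence is statistically significant.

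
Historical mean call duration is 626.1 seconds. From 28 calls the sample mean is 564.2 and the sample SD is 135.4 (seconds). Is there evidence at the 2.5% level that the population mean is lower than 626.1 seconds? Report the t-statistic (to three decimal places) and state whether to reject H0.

t = -2.419; reject H0

H0: μ = 626.1; H1: μ < 626.1 (one-sample t-test, left-tailed).
t = (x̄ − μ₀)/(s/√n) = (564.2 − 626.1)/(135.4/√28) = -2.419
df = n − 1 = 27
p-value = P(T ≤ -2.419) ≈ 0.011
Since p ≈ 0.011 < α = 0.025, reject H0; the data support H1.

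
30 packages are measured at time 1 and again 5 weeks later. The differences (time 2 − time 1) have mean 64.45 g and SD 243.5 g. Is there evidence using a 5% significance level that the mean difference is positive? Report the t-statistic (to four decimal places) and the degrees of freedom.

t = 1.4497, df = 29

H0: μ_d = 0; H1: μ_d > 0 (paired t-test on the differences, right-tailed).
t = d̄/(s_d/√n) = 64.45/(243.5/√30) = 1.4497
df = n − 1 = 29
p-value = P(T ≥ 1.4497) ≈ 0.0789
Since p ≈ 0.0789 > α = 0.05, fail to reject H0; the evidence is not statistically significant.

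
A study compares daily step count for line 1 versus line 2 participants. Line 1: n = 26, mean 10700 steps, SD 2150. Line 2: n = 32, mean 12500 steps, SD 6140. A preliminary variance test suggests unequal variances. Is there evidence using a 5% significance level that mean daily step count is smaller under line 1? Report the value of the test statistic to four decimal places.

-1.5458

Let group 1 = line 1, group 2 = line 2. H0: μ_1 = μ_2; H1: μ_1 < μ_2 (Welch's two-sample t-test, left-tailed).
t = (x̄_1 − x̄_2)/√(s_1²/n_1 + s_2²/n_2) = (10700 − 12500)/√(2150²/26 + 6140²/32) = -1.5458
Welch–Satterthwaite df ≈ 39.93
p-value = P(T ≤ -1.5458) ≈ 0.0650
Since p ≈ 0.0650 > α = 0.05, fail to reject H0; the evidence is not statistically significant.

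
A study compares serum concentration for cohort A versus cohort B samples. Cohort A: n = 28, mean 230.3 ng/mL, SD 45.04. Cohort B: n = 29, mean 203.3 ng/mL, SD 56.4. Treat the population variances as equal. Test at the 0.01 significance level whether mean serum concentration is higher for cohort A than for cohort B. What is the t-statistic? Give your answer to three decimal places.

1.993

Let group 1 = cohort A, group 2 = cohort B. H0: μ_1 = μ_2; H1: μ_1 > μ_2 (two-sample pooled-variance t-test, right-tailed).
s_p² = [(28−1)·45.04² + (29−1)·56.4²]/(28+29−2) = 2615.26
t = (230.3 − 203.3)/√[2615.26·(1/28 + 1/29)] = 1.993
df = n₁ + n₂ − 2 = 55
p-value = P(T ≥ 1.993) ≈ 0.0256
Since p ≈ 0.0256 > α = 0.01, fail to reject H0; the data do not provide sufficient evidence against H0.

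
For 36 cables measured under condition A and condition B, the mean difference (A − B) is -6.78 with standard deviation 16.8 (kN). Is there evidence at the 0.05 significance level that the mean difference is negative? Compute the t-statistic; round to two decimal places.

H0: μ_d = 0; H1: μ_d < 0 (paired t-test on the differences, left-tailed).
t = d̄/(s_d/√n) = -6.78/(16.8/√36) = -2.42
df = n − 1 = 35
p-value = P(T ≤ -2.42) ≈ 0.010
Since p ≈ 0.010 < α = 0.05, reject H0; the data support H1.

-2.42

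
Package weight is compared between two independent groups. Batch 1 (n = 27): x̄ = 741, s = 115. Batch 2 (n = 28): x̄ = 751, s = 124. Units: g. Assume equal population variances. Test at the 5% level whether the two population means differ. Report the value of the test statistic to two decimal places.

-0.31

Let group 1 = batch 1, group 2 = batch 2. H0: μ_1 = μ_2; H1: μ_1 ≠ μ_2 (two-sample pooled-variance t-test, two-sided).
s_p² = [(27−1)·115² + (28−1)·124²]/(27+28−2) = 14320.8
t = (741 − 751)/√[14320.8·(1/27 + 1/28)] = -0.31
df = n₁ + n₂ − 2 = 53
Two-sided p-value ≈ 0.758
Since p ≈ 0.758 > α = 0.05, fail to reject H0; the data do not provide sufficient evidence against H0.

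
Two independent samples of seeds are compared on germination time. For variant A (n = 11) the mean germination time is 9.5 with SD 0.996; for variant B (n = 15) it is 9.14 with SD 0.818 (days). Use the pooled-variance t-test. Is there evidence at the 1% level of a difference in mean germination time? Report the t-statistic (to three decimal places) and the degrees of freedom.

t = 1.012, df = 24

Let group 1 = variant A, group 2 = variant B. H0: μ_1 = μ_2; H1: μ_1 ≠ μ_2 (two-sample pooled-variance t-test, two-sided).
s_p² = [(11−1)·0.996² + (15−1)·0.818²]/(11+15−2) = 0.803662
t = (9.5 − 9.14)/√[0.803662·(1/11 + 1/15)] = 1.012
df = n₁ + n₂ − 2 = 24
Two-sided p-value ≈ 0.322
Since p ≈ 0.322 > α = 0.01, fail to reject H0; the evidence is not statistically significant.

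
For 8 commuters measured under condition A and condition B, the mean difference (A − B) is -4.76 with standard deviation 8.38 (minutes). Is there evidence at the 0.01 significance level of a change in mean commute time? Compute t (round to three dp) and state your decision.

t = -1.607; fail to reject H0

H0: μ_d = 0; H1: μ_d ≠ 0 (paired t-test on the differences, two-sided).
t = d̄/(s_d/√n) = -4.76/(8.38/√8) = -1.607
df = n − 1 = 7
Two-sided p-value ≈ 0.152
Since p ≈ 0.152 > α = 0.01, fail to reject H0; the evidence is not statistically significant.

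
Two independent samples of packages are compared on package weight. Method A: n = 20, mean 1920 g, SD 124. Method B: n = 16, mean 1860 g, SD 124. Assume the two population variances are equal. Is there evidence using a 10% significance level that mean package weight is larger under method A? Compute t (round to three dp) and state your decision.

t = 1.443; reject H0

Let group 1 = method A, group 2 = method B. H0: μ_1 = μ_2; H1: μ_1 > μ_2 (two-sample pooled-variance t-test, right-tailed).
s_p² = [(20−1)·124² + (16−1)·124²]/(20+16−2) = 15376
t = (1920 − 1860)/√[15376·(1/20 + 1/16)] = 1.443
df = n₁ + n₂ − 2 = 34
p-value = P(T ≥ 1.443) ≈ 0.079
Since p ≈ 0.079 < α = 0.1, reject H0; the evidence is statistically significant.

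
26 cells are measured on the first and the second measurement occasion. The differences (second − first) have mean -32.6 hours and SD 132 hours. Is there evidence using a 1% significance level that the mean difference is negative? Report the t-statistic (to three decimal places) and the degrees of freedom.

t = -1.259, df = 25

H0: μ_d = 0; H1: μ_d < 0 (paired t-test on the differences, left-tailed).
t = d̄/(s_d/√n) = -32.6/(132/√26) = -1.259
df = n − 1 = 25
p-value = P(T ≤ -1.259) ≈ 0.1098
Since p ≈ 0.1098 > α = 0.01, fail to reject H0; the data do not provide sufficient evidence against H0.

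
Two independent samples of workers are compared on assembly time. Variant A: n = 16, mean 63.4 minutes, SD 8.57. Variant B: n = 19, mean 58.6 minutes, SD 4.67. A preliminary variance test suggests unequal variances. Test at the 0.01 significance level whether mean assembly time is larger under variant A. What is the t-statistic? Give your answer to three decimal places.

2.004

Let group 1 = variant A, group 2 = variant B. H0: μ_1 = μ_2; H1: μ_1 > μ_2 (Welch's two-sample t-test, right-tailed).
t = (x̄_1 − x̄_2)/√(s_1²/n_1 + s_2²/n_2) = (63.4 − 58.6)/√(8.57²/16 + 4.67²/19) = 2.004
Welch–Satterthwaite df ≈ 22.28
p-value = P(T ≥ 2.004) ≈ 0.0287
Since p ≈ 0.0287 > α = 0.01, fail to reject H0; the evidence is not statistically significant.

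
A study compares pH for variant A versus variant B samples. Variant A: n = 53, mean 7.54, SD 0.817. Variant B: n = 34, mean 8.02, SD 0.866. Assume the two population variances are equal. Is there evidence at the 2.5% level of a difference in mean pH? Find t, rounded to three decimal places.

Let group 1 = variant A, group 2 = variant B. H0: μ_1 = μ_2; H1: μ_1 ≠ μ_2 (two-sample pooled-variance t-test, two-sided).
s_p² = [(53−1)·0.817² + (34−1)·0.866²]/(53+34−2) = 0.699506
t = (7.54 − 8.02)/√[0.699506·(1/53 + 1/34)] = -2.612
df = n₁ + n₂ − 2 = 85
Two-sided p-value ≈ 0.011
Since p ≈ 0.011 < α = 0.025, reject H0; the data support H1.

-2.612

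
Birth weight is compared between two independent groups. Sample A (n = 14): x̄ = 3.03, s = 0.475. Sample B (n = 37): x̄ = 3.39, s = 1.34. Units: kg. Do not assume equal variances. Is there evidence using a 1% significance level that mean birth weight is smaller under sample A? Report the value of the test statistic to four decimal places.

Let group 1 = sample A, group 2 = sample B. H0: μ_1 = μ_2; H1: μ_1 < μ_2 (Welch's two-sample t-test, left-tailed).
t = (x̄_1 − x̄_2)/√(s_1²/n_1 + s_2²/n_2) = (3.03 − 3.39)/√(0.475²/14 + 1.34²/37) = -1.4159
Welch–Satterthwaite df ≈ 48.94
p-value = P(T ≤ -1.4159) ≈ 0.082
Since p ≈ 0.082 > α = 0.01, fail to reject H0; the data do not provide sufficient evidence against H0.

-1.4159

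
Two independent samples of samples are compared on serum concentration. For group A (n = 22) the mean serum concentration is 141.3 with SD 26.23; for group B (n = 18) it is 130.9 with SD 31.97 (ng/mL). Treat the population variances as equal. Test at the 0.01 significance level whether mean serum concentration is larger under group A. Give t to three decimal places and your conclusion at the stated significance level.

Let group 1 = group A, group 2 = group B. H0: μ_1 = μ_2; H1: μ_1 > μ_2 (two-sample pooled-variance t-test, right-tailed).
s_p² = [(22−1)·26.23² + (18−1)·31.97²]/(22+18−2) = 837.464
t = (141.3 − 130.9)/√[837.464·(1/22 + 1/18)] = 1.131
df = n₁ + n₂ − 2 = 38
p-value = P(T ≥ 1.131) ≈ 0.133
Since p ≈ 0.133 > α = 0.01, fail to reject H0; the evidence is not statistically significant.

t = 1.131; fail to reject H0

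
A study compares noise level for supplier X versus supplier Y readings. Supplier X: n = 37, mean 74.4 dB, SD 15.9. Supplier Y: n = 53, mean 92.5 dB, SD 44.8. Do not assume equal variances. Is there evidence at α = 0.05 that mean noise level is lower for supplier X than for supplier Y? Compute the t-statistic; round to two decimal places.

Let group 1 = supplier X, group 2 = supplier Y. H0: μ_1 = μ_2; H1: μ_1 < μ_2 (Welch's two-sample t-test, left-tailed).
t = (x̄_1 − x̄_2)/√(s_1²/n_1 + s_2²/n_2) = (74.4 − 92.5)/√(15.9²/37 + 44.8²/53) = -2.71
Welch–Satterthwaite df ≈ 69.20
p-value = P(T ≤ -2.71) ≈ 0.0043
Since p ≈ 0.0043 < α = 0.05, reject H0; the evidence is statistically significant.

-2.71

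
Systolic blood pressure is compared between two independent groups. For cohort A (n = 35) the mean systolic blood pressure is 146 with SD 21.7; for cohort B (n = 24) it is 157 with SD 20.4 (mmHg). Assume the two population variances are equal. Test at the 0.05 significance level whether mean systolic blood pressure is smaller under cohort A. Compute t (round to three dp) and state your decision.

Let group 1 = cohort A, group 2 = cohort B. H0: μ_1 = μ_2; H1: μ_1 < μ_2 (two-sample pooled-variance t-test, left-tailed).
s_p² = [(35−1)·21.7² + (24−1)·20.4²]/(35+24−2) = 448.806
t = (146 − 157)/√[448.806·(1/35 + 1/24)] = -1.959
df = n₁ + n₂ − 2 = 57
p-value = P(T ≤ -1.959) ≈ 0.027
Since p ≈ 0.027 < α = 0.05, reject H0; the evidence is statistically significant.

t = -1.959; reject H0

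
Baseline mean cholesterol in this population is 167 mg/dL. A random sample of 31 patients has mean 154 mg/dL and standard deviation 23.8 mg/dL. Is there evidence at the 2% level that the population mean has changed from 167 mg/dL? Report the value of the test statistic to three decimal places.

-3.041

H0: μ = 167; H1: μ ≠ 167 (one-sample t-test, two-sided).
t = (x̄ − μ₀)/(s/√n) = (154 − 167)/(23.8/√31) = -3.041
df = n − 1 = 30
Two-sided p-value ≈ 0.005
Since p ≈ 0.005 < α = 0.02, reject H0; the data support H1.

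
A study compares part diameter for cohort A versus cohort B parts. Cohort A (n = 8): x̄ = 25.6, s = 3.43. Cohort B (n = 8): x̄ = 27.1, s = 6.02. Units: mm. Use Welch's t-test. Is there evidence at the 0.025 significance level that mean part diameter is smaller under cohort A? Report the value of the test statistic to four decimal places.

-0.6123

Let group 1 = cohort A, group 2 = cohort B. H0: μ_1 = μ_2; H1: μ_1 < μ_2 (Welch's two-sample t-test, left-tailed).
t = (x̄_1 − x̄_2)/√(s_1²/n_1 + s_2²/n_2) = (25.6 − 27.1)/√(3.43²/8 + 6.02²/8) = -0.6123
Welch–Satterthwaite df ≈ 11.11
p-value = P(T ≤ -0.6123) ≈ 0.276
Since p ≈ 0.276 > α = 0.025, fail to reject H0; the evidence is not statistically significant.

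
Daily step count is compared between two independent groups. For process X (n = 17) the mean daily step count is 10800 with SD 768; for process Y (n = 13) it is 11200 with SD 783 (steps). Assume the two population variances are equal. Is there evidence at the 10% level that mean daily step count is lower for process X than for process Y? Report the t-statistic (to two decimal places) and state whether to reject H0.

Let group 1 = process X, group 2 = process Y. H0: μ_1 = μ_2; H1: μ_1 < μ_2 (two-sample pooled-variance t-test, left-tailed).
s_p² = [(17−1)·768² + (13−1)·783²]/(17+13−2) = 599795
t = (10800 − 11200)/√[599795·(1/17 + 1/13)] = -1.40
df = n₁ + n₂ − 2 = 28
p-value = P(T ≤ -1.40) ≈ 0.0860
Since p ≈ 0.0860 < α = 0.1, reject H0; the evidence is statistically significant.

t = -1.40; reject H0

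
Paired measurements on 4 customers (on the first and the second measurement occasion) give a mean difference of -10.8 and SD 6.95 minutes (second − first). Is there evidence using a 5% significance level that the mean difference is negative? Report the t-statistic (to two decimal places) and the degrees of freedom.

H0: μ_d = 0; H1: μ_d < 0 (paired t-test on the differences, left-tailed).
t = d̄/(s_d/√n) = -10.8/(6.95/√4) = -3.11
df = n − 1 = 3
p-value = P(T ≤ -3.11) ≈ 0.0265
Since p ≈ 0.0265 < α = 0.05, reject H0; the data support H1.

t = -3.11, df = 3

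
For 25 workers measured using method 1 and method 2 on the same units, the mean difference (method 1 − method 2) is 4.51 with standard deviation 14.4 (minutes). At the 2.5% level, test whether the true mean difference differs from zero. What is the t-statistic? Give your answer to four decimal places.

H0: μ_d = 0; H1: μ_d ≠ 0 (paired t-test on the differences, two-sided).
t = d̄/(s_d/√n) = 4.51/(14.4/√25) = 1.5660
df = n − 1 = 24
Two-sided p-value ≈ 0.1304
Since p ≈ 0.1304 > α = 0.025, fail to reject H0; the evidence is not statistically significant.

1.5660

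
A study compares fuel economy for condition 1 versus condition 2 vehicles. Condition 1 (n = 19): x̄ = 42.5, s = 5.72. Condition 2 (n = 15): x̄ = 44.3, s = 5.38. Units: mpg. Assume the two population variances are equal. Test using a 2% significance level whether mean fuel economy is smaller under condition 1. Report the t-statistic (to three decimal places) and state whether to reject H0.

Let group 1 = condition 1, group 2 = condition 2. H0: μ_1 = μ_2; H1: μ_1 < μ_2 (two-sample pooled-variance t-test, left-tailed).
s_p² = [(19−1)·5.72² + (15−1)·5.38²]/(19+15−2) = 31.0673
t = (42.5 − 44.3)/√[31.0673·(1/19 + 1/15)] = -0.935
df = n₁ + n₂ − 2 = 32
p-value = P(T ≤ -0.935) ≈ 0.178
Since p ≈ 0.178 > α = 0.02, fail to reject H0; the evidence is not statistically significant.

t = -0.935; fail to reject H0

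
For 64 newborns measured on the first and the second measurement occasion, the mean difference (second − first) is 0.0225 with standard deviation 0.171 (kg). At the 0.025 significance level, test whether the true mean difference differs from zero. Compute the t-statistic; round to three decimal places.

1.053

H0: μ_d = 0; H1: μ_d ≠ 0 (paired t-test on the differences, two-sided).
t = d̄/(s_d/√n) = 0.0225/(0.171/√64) = 1.053
df = n − 1 = 63
Two-sided p-value ≈ 0.297
Since p ≈ 0.297 > α = 0.025, fail to reject H0; the evidence is not statistically significant.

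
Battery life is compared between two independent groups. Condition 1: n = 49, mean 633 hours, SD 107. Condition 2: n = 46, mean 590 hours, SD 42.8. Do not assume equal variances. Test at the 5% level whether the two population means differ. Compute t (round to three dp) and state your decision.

Let group 1 = condition 1, group 2 = condition 2. H0: μ_1 = μ_2; H1: μ_1 ≠ μ_2 (Welch's two-sample t-test, two-sided).
t = (x̄_1 − x̄_2)/√(s_1²/n_1 + s_2²/n_2) = (633 − 590)/√(107²/49 + 42.8²/46) = 2.600
Welch–Satterthwaite df ≈ 63.78
Two-sided p-value ≈ 0.012
Since p ≈ 0.012 < α = 0.05, reject H0; the data support H1.

t = 2.600; reject H0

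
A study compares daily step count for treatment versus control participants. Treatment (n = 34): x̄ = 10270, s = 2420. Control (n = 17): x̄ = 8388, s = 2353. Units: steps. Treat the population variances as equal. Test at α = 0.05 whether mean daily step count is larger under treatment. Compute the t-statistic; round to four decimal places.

Let group 1 = treatment, group 2 = control. H0: μ_1 = μ_2; H1: μ_1 > μ_2 (two-sample pooled-variance t-test, right-tailed).
s_p² = [(34−1)·2420² + (17−1)·2353²]/(34+17−2) = 5751980
t = (10270 − 8388)/√[5751980·(1/34 + 1/17)] = 2.6417
df = n₁ + n₂ − 2 = 49
p-value = P(T ≥ 2.6417) ≈ 0.0055
Since p ≈ 0.0055 < α = 0.05, reject H0; the data support H1.

2.6417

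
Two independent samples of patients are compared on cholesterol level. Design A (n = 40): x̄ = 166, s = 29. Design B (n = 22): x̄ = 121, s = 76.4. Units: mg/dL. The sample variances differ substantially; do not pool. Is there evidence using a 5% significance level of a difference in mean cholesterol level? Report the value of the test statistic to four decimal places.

2.6593

Let group 1 = design A, group 2 = design B. H0: μ_1 = μ_2; H1: μ_1 ≠ μ_2 (Welch's two-sample t-test, two-sided).
t = (x̄_1 − x̄_2)/√(s_1²/n_1 + s_2²/n_2) = (166 − 121)/√(29²/40 + 76.4²/22) = 2.6593
Welch–Satterthwaite df ≈ 24.38
Two-sided p-value ≈ 0.0136
Since p ≈ 0.0136 < α = 0.05, reject H0; the evidence is statistically significant.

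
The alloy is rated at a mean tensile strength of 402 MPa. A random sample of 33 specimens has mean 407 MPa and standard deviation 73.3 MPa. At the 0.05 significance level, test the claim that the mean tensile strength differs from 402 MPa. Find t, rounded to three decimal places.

H0: μ = 402; H1: μ ≠ 402 (one-sample t-test, two-sided).
t = (x̄ − μ₀)/(s/√n) = (407 − 402)/(73.3/√33) = 0.392
df = n − 1 = 32
Two-sided p-value ≈ 0.6978
Since p ≈ 0.6978 > α = 0.05, fail to reject H0; the evidence is not statistically significant.

0.392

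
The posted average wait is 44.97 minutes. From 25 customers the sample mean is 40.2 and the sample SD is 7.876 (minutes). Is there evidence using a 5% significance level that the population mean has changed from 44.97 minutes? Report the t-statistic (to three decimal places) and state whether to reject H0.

t = -3.028; reject H0

H0: μ = 44.97; H1: μ ≠ 44.97 (one-sample t-test, two-sided).
t = (x̄ − μ₀)/(s/√n) = (40.2 − 44.97)/(7.876/√25) = -3.028
df = n − 1 = 24
Two-sided p-value ≈ 0.006
Since p ≈ 0.006 < α = 0.05, reject H0; the evidence is statistically significant.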